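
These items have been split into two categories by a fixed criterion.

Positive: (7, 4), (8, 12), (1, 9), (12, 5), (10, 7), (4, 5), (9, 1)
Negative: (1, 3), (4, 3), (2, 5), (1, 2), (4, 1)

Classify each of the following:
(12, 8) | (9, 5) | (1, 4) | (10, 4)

The distinguishing property — sum ≥ 9 — holds for all the 'Positive' cases and none of the 'Negative' cases.
(12, 8): Positive (12+8 = 20).
(9, 5): Positive (9+5 = 14).
(1, 4): Negative (1+4 = 5).
(10, 4): Positive (10+4 = 14).

Positive, Positive, Negative, Positive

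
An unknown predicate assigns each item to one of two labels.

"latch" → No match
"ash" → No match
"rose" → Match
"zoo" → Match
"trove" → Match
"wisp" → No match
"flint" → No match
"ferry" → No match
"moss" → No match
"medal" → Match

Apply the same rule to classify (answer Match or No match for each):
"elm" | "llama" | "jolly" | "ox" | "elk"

No match, Match, No match, No match, No match

Rule: has ≥ 2 vowels. This holds for each 'Match' example and fails for each 'No match' one.
"elm" — 1 vowel, hence No match. "llama" — 2 vowels, hence Match. "jolly" — 1 vowel, hence No match. "ox" — 1 vowel, hence No match. "elk" — 1 vowel, hence No match.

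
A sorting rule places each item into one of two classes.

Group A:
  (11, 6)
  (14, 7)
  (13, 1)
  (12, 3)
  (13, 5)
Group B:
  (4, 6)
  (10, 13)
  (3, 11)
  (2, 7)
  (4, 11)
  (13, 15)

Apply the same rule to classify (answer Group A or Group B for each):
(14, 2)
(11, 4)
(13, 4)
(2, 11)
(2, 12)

Group A, Group A, Group A, Group B, Group B

The simplest hypothesis consistent with all the labels is: first > second.
(14, 2) — 14 > 2, hence Group A. (11, 4) — 11 > 4, hence Group A. (13, 4) — 13 > 4, hence Group A. (2, 11) — 2 < 11, hence Group B. (2, 12) — 2 < 12, hence Group B.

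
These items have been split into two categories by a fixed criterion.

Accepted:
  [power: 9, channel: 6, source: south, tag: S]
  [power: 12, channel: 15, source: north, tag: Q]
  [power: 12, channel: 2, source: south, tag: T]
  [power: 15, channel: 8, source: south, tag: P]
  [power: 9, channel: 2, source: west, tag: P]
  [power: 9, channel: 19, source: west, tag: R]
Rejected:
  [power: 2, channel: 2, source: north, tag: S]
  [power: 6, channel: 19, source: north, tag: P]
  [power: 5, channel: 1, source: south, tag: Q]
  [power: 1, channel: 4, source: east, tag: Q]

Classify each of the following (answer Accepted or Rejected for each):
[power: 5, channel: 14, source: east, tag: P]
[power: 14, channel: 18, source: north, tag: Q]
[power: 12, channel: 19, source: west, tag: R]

Rejected, Accepted, Accepted

The common property of the 'Accepted' items is: power ≥ 9. No 'Rejected' item has it.
[power: 5, channel: 14, source: east, tag: P] — power = 5, hence Rejected.
[power: 14, channel: 18, source: north, tag: Q] — power = 14, hence Accepted.
[power: 12, channel: 19, source: west, tag: R] — power = 12, hence Accepted.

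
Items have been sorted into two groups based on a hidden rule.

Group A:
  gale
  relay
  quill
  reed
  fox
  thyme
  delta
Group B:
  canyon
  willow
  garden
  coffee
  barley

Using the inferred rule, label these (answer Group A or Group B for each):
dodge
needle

The distinguishing property — length ≤ 5 — holds for all the 'Group A' cases and none of the 'Group B' cases.
dodge — length 5, hence Group A. needle — length 6, hence Group B.

Group A, Group B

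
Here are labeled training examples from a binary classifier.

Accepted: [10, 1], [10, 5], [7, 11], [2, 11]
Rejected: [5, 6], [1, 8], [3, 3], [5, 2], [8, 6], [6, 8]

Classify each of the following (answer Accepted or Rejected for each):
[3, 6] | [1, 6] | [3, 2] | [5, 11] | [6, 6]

Rejected, Rejected, Rejected, Accepted, Rejected

The pattern is that an item is 'Accepted' exactly when: max ≥ 10.
[3, 6] → max 6 → Rejected. [1, 6] → max 6 → Rejected. [3, 2] → max 3 → Rejected. [5, 11] → max 11 → Accepted. [6, 6] → max 6 → Rejected.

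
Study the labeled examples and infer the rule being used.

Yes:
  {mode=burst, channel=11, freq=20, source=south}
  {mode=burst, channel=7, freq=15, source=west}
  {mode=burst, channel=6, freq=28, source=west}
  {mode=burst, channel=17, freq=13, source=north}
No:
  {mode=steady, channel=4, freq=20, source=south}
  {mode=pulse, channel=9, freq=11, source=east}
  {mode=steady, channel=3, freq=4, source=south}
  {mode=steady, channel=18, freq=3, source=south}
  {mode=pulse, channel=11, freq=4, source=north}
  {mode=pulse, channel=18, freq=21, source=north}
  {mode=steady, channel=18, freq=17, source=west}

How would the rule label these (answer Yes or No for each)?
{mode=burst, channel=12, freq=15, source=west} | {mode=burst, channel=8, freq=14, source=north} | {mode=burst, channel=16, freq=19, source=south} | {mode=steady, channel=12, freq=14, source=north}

All 'Yes' examples share one property — mode is burst — and every 'No' example lacks it.
{mode=burst, channel=12, freq=15, source=west} — mode is burst, hence Yes. {mode=burst, channel=8, freq=14, source=north} — mode is burst, hence Yes. {mode=burst, channel=16, freq=19, source=south} — mode is burst, hence Yes. {mode=steady, channel=12, freq=14, source=north} — mode is steady, hence No.

Yes, Yes, Yes, No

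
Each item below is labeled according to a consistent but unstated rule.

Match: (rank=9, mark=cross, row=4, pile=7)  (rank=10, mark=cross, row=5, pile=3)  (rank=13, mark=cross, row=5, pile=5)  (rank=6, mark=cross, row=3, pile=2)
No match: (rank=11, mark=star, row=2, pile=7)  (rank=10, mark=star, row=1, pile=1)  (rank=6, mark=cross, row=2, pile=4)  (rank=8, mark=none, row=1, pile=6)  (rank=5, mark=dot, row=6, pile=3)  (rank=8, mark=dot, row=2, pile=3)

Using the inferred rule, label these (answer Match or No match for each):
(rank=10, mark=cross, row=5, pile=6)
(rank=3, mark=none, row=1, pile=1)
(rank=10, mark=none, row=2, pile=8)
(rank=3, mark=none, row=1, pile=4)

Match, No match, No match, No match

The classifier is using: mark is cross AND row ≥ 3.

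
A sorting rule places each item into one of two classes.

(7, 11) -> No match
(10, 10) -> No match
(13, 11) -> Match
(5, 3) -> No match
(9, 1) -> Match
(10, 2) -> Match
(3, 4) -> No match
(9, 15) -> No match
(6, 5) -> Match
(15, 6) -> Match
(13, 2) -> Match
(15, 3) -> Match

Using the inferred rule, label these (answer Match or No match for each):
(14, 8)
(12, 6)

Match, Match

All 'Match' examples share one property — first > second AND sum ≥ 10 — and every 'No match' example lacks it.
(14, 8) → 14 > 8, 14+8 = 22 → Match. (12, 6) → 12 > 6, 12+6 = 18 → Match.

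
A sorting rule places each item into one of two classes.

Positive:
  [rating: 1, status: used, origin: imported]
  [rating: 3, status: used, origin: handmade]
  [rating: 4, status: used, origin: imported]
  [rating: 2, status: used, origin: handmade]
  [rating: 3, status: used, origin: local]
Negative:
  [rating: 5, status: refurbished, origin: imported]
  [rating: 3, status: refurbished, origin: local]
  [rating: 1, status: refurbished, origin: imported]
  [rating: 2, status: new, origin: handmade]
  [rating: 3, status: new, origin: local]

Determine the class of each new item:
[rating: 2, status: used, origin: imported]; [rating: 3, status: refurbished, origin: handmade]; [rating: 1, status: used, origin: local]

A rule that fits every label: status is used — true of each 'Positive' example, false of each 'Negative' one.
[rating: 2, status: used, origin: imported] → status is used → Positive.
[rating: 3, status: refurbished, origin: handmade] → status is refurbished → Negative.
[rating: 1, status: used, origin: local] → status is used → Positive.

Positive, Negative, Positive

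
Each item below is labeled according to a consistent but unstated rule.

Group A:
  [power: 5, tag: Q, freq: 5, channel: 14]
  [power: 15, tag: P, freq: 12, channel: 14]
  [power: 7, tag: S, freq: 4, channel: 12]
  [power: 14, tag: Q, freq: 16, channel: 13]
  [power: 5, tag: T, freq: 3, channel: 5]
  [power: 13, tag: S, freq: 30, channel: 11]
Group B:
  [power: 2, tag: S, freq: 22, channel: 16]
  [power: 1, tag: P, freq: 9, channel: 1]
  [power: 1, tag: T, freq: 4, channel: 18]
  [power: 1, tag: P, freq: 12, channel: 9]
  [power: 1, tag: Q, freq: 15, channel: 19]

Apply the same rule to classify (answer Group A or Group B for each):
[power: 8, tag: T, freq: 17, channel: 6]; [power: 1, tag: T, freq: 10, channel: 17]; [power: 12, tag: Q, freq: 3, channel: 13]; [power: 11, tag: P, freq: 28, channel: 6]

Group A, Group B, Group A, Group A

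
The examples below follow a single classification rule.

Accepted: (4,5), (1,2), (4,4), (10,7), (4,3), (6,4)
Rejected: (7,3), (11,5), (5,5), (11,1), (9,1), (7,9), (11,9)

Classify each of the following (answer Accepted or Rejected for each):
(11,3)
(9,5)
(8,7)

Rejected, Rejected, Accepted

The pattern is that an item is 'Accepted' exactly when: product is even.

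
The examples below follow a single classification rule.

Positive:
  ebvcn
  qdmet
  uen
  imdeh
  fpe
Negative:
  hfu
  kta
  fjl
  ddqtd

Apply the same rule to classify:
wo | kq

Negative, Negative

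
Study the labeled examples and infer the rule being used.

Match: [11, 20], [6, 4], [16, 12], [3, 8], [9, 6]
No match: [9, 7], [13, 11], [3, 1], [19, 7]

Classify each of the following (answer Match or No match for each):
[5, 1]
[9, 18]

No match, Match

The common property of the 'Match' items is: second is even. No 'No match' item has it.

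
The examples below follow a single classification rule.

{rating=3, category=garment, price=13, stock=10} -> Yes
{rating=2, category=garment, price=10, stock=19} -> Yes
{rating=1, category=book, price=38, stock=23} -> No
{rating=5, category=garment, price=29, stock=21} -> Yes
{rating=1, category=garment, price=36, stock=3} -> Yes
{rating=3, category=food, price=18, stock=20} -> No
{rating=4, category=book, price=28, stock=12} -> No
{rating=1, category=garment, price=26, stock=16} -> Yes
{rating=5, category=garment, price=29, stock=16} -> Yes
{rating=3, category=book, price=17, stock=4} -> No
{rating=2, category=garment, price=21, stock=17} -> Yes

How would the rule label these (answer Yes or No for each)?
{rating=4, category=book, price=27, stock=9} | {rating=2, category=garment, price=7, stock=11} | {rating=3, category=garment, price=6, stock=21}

No, Yes, Yes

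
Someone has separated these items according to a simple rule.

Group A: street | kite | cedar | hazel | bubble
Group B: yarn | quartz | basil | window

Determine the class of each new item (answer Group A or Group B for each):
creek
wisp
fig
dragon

Group A, Group B, Group B, Group B

Rule: contains 'e'. This holds for each 'Group A' example and fails for each 'Group B' one.
creek — has 'e', hence Group A. wisp — no 'e', hence Group B. fig — no 'e', hence Group B. dragon — no 'e', hence Group B.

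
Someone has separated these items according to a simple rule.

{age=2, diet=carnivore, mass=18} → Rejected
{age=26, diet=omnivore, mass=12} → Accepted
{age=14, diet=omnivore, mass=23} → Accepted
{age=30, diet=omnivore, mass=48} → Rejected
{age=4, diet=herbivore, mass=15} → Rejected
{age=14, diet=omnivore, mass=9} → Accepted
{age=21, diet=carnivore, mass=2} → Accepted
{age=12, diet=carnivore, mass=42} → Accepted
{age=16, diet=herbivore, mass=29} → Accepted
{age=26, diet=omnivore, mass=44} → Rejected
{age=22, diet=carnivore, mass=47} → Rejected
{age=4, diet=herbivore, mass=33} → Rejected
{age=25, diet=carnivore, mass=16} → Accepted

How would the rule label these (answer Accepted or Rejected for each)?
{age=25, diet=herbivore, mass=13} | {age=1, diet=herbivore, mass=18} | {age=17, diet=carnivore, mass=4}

The simplest hypothesis consistent with all the labels is: age ≥ 12 AND mass ≤ 42.
Accepted: {age=25, diet=herbivore, mass=13}, since age = 25, mass = 13. Rejected: {age=1, diet=herbivore, mass=18}, since age = 1, mass = 18. Accepted: {age=17, diet=carnivore, mass=4}, since age = 17, mass = 4.

Accepted, Rejected, Accepted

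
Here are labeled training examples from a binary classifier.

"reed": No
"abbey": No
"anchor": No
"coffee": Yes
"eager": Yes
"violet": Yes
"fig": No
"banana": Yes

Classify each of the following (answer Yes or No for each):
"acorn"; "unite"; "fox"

No, Yes, No

The rule appears to be: has ≥ 3 vowels.
"acorn": No (2 vowels). "unite": Yes (3 vowels). "fox": No (1 vowel).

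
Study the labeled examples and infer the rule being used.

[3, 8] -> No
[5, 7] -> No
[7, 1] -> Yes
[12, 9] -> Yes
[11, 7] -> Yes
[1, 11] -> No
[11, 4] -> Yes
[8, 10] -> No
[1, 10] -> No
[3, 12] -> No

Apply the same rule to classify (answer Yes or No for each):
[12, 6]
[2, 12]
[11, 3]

Yes, No, Yes

All 'Yes' examples share one property — first > second — and every 'No' example lacks it.
Yes: [12, 6], since 12 > 6.
No: [2, 12], since 2 < 12.
Yes: [11, 3], since 11 > 3.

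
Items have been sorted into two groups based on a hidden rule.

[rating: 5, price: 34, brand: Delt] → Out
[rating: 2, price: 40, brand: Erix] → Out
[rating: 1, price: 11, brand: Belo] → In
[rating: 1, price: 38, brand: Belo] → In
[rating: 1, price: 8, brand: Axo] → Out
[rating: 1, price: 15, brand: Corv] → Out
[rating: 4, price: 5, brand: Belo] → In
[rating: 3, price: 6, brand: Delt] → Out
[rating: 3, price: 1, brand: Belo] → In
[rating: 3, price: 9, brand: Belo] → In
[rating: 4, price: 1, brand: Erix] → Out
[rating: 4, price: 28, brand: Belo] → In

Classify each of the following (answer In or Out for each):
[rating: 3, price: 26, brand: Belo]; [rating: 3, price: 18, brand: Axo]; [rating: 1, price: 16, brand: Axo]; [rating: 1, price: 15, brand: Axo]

In, Out, Out, Out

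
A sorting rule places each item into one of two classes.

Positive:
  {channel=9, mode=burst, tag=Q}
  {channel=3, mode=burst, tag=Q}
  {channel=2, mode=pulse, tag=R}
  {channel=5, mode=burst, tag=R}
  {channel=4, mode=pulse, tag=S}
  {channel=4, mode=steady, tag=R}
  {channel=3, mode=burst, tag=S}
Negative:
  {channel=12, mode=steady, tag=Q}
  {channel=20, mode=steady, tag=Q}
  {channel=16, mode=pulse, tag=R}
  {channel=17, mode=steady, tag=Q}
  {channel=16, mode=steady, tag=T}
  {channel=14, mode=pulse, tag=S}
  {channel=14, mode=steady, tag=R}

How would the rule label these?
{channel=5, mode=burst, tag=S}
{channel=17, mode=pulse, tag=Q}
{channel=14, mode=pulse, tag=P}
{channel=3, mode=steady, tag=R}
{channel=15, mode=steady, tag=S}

Positive, Negative, Negative, Positive, Negative

The distinguishing property — channel ≤ 9 — holds for all the 'Positive' cases and none of the 'Negative' cases.
{channel=5, mode=burst, tag=S} — channel = 5, hence Positive. {channel=17, mode=pulse, tag=Q} — channel = 17, hence Negative. {channel=14, mode=pulse, tag=P} — channel = 14, hence Negative. {channel=3, mode=steady, tag=R} — channel = 3, hence Positive. {channel=15, mode=steady, tag=S} — channel = 15, hence Negative.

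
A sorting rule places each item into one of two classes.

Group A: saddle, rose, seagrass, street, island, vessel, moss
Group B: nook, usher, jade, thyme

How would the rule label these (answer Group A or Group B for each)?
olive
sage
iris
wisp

A rule that fits every label: even length AND contains 's' — true of each 'Group A' example, false of each 'Group B' one.
olive → length 5, no 's' → Group B. sage → length 4, has 's' → Group A. iris → length 4, has 's' → Group A. wisp → length 4, has 's' → Group A.

Group B, Group A, Group A, Group A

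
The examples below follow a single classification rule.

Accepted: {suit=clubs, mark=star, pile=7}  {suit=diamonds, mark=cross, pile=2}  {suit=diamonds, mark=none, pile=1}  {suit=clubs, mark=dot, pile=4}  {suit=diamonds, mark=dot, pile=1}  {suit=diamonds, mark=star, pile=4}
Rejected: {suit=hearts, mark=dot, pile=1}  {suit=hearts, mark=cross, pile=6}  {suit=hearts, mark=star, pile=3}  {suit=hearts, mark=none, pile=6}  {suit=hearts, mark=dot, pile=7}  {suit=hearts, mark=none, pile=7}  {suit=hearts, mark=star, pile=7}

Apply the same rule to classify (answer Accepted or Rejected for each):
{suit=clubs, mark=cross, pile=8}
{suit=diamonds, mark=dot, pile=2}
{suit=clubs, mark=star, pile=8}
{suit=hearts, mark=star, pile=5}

The classifier is using: suit is not hearts.
{suit=clubs, mark=cross, pile=8}: suit is clubs — fits, so Accepted.
{suit=diamonds, mark=dot, pile=2}: suit is diamonds — fits, so Accepted.
{suit=clubs, mark=star, pile=8}: suit is clubs — fits, so Accepted.
{suit=hearts, mark=star, pile=5}: suit is hearts — fails the rule, so Rejected.

Accepted, Accepted, Accepted, Rejected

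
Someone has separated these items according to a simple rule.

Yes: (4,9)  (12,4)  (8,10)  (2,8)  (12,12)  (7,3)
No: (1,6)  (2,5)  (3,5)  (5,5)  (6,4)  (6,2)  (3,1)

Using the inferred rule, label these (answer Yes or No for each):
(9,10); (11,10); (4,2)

Yes, Yes, No

The simplest hypothesis consistent with all the labels is: max ≥ 7.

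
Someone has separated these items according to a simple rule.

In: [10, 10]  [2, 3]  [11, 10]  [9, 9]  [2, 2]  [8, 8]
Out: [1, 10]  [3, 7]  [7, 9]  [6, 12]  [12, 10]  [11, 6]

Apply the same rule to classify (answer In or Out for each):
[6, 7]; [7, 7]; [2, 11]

In, In, Out

The rule appears to be: |first − second| ≤ 1.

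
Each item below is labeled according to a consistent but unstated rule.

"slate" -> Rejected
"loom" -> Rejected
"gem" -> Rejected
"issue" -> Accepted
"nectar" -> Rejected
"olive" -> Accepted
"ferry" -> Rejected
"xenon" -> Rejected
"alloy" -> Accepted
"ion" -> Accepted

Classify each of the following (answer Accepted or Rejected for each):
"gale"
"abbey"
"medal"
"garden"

Rejected, Accepted, Rejected, Rejected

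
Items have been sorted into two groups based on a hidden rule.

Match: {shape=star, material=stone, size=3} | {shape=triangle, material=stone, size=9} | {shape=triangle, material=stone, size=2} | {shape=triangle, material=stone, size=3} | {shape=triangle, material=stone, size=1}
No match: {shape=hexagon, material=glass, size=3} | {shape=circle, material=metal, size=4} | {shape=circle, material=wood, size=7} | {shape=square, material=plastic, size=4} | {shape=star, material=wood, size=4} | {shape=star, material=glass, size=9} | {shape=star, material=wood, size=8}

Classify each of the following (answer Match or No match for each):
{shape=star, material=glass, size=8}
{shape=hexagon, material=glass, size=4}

No match, No match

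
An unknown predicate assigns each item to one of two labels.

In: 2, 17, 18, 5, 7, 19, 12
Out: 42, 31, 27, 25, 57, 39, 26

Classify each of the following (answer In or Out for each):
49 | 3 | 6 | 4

Rule: at most 19. This holds for each 'In' example and fails for each 'Out' one.
49: 49 > 19 — fails this test, so Out. 3: 3 ≤ 19 — has this property, so In. 6: 6 ≤ 19 — has this property, so In. 4: 4 ≤ 19 — has this property, so In.

Out, In, In, In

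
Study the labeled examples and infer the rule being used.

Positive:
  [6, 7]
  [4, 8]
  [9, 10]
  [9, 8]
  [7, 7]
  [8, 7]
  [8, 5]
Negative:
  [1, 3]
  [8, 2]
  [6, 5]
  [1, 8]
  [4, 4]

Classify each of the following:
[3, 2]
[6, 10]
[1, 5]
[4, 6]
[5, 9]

Negative, Positive, Negative, Negative, Positive

Rule: sum ≥ 12. This holds for each 'Positive' example and fails for each 'Negative' one.
[3, 2] — 3+2 = 5, hence Negative. [6, 10] — 6+10 = 16, hence Positive. [1, 5] — 1+5 = 6, hence Negative. [4, 6] — 4+6 = 10, hence Negative. [5, 9] — 5+9 = 14, hence Positive.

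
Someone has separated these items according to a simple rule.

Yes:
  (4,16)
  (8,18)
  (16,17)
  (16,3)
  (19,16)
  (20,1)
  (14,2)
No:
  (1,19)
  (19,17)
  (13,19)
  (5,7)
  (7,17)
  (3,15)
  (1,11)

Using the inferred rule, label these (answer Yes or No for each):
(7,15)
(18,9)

'Yes' ⟺ product is even.
(7,15): 7·15 = 105, fails the rule → No. (18,9): 18·9 = 162, qualifies → Yes.

No, Yes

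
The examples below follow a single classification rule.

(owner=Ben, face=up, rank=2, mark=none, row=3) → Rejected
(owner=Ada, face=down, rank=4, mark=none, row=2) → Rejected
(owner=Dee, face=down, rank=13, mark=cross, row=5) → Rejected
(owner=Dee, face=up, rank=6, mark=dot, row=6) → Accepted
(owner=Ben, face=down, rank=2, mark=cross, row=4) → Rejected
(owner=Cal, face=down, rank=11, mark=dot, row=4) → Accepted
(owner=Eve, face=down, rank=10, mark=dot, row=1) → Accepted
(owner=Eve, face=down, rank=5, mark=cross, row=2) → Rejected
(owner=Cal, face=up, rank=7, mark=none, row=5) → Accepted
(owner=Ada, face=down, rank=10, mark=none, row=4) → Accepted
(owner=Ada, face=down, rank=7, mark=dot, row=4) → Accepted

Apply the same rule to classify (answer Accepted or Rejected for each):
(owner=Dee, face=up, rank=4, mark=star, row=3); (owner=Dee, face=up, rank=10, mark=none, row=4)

One predicate separates the groups cleanly: rank ≥ 6 AND rank ≤ 11.
(owner=Dee, face=up, rank=4, mark=star, row=3) — rank = 4, hence Rejected.
(owner=Dee, face=up, rank=10, mark=none, row=4) — rank = 10, hence Accepted.

Rejected, Accepted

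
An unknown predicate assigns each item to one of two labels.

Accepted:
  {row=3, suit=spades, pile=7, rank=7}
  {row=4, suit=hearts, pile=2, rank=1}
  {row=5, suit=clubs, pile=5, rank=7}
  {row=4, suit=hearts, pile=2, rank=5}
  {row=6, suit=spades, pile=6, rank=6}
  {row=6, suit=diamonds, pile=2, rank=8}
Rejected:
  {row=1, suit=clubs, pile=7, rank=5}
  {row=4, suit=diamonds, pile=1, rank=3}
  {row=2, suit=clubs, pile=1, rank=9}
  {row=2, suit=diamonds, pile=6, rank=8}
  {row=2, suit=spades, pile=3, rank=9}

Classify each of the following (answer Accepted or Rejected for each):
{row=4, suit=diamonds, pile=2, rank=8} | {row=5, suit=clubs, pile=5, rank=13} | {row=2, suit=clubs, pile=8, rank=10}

Accepted, Accepted, Rejected

A rule that fits every label: row ≥ 3 AND pile ≥ 2 — true of each 'Accepted' example, false of each 'Rejected' one.
{row=4, suit=diamonds, pile=2, rank=8} — row = 4, pile = 2, hence Accepted. {row=5, suit=clubs, pile=5, rank=13} — row = 5, pile = 5, hence Accepted. {row=2, suit=clubs, pile=8, rank=10} — row = 2, pile = 8, hence Rejected.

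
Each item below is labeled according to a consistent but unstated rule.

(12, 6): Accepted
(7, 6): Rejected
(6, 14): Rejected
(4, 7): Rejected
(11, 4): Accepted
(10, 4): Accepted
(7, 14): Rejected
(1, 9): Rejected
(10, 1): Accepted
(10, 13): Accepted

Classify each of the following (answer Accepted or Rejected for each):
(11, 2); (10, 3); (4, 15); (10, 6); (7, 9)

One predicate separates the groups cleanly: first ≥ 9.
(11, 2): Accepted (first 11). (10, 3): Accepted (first 10). (4, 15): Rejected (first 4). (10, 6): Accepted (first 10). (7, 9): Rejected (first 7).

Accepted, Accepted, Rejected, Accepted, Rejected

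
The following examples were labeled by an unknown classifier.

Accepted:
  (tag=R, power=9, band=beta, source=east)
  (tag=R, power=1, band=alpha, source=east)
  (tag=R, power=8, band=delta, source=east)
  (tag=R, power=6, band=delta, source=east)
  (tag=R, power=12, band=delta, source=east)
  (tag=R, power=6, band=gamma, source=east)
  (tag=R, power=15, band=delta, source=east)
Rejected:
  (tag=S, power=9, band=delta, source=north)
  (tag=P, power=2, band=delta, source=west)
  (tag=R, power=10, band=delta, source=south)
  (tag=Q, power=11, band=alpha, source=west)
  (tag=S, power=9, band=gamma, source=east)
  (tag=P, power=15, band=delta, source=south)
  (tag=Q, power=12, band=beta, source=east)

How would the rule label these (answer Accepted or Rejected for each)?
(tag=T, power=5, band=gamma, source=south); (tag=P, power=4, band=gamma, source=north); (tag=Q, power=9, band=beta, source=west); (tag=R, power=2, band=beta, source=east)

One predicate separates the groups cleanly: source is east AND tag is R.
(tag=T, power=5, band=gamma, source=south) → source is south, tag is T → Rejected.
(tag=P, power=4, band=gamma, source=north) → source is north, tag is P → Rejected.
(tag=Q, power=9, band=beta, source=west) → source is west, tag is Q → Rejected.
(tag=R, power=2, band=beta, source=east) → source is east, tag is R → Accepted.

Rejected, Rejected, Rejected, Accepted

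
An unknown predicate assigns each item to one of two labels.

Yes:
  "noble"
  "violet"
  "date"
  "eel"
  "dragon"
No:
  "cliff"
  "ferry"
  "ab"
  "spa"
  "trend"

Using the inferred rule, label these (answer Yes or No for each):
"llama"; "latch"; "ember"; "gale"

Yes, No, Yes, Yes

The simplest hypothesis consistent with all the labels is: has ≥ 2 vowels.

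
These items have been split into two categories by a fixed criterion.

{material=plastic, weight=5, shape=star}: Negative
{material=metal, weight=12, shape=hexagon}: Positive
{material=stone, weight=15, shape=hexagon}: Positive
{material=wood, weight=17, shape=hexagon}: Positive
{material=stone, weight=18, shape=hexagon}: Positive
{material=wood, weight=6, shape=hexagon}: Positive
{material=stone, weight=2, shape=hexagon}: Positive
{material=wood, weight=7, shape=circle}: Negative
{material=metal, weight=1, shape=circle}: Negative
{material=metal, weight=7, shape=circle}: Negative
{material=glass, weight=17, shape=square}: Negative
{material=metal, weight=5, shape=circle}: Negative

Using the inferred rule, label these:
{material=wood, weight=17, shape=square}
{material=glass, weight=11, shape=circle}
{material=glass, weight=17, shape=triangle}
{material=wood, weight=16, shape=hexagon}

Negative, Negative, Negative, Positive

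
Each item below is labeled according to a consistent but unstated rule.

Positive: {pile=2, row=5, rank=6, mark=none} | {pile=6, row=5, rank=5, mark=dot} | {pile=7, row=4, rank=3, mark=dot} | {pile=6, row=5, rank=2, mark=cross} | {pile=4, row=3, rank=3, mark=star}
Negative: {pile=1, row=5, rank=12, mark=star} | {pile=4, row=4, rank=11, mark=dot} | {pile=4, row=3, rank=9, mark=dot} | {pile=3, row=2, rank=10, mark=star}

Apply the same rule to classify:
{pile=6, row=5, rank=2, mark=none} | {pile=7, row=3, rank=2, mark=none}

Positive, Positive

Rule: rank ≤ 6. This holds for each 'Positive' example and fails for each 'Negative' one.
{pile=6, row=5, rank=2, mark=none}: Positive (rank = 2).
{pile=7, row=3, rank=2, mark=none}: Positive (rank = 2).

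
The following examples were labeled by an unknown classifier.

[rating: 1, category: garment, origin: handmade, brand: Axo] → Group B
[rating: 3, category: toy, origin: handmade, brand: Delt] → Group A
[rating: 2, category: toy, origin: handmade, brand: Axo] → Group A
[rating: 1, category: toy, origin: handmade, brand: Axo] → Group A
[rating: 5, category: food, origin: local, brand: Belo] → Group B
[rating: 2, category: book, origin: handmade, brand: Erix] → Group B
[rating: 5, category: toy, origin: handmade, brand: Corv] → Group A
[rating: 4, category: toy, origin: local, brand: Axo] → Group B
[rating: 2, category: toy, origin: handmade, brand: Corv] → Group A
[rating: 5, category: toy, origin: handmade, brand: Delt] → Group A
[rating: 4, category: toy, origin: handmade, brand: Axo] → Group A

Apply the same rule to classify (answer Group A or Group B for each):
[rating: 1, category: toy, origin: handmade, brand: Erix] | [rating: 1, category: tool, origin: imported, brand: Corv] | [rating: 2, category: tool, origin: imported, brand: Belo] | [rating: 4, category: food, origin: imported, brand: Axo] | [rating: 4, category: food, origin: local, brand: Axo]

One predicate separates the groups cleanly: origin is handmade AND category is toy.

Group A, Group B, Group B, Group B, Group B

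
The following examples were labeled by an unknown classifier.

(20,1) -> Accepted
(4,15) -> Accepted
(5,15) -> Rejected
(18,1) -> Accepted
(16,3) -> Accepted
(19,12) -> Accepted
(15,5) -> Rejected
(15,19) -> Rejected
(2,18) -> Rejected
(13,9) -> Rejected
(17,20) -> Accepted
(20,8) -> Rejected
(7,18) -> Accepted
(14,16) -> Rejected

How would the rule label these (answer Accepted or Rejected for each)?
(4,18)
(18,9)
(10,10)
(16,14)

Checking candidate rules against both groups, what survives is: sum is odd.
(4,18): 4+18 = 22 — does not pass, so Rejected.
(18,9): 18+9 = 27 — fits, so Accepted.
(10,10): 10+10 = 20 — does not pass, so Rejected.
(16,14): 16+14 = 30 — does not pass, so Rejected.

Rejected, Accepted, Rejected, Rejected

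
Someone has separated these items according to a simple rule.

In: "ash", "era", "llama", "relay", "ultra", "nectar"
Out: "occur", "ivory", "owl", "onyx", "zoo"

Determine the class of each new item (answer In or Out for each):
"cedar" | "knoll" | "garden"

In, Out, In

One predicate separates the groups cleanly: contains 'a'.
"cedar" — has 'a', hence In. "knoll" — no 'a', hence Out. "garden" — has 'a', hence In.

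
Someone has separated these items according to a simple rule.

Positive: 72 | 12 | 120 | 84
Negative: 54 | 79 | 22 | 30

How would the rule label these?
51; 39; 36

Negative, Negative, Positive

The classifier is using: multiple of 4.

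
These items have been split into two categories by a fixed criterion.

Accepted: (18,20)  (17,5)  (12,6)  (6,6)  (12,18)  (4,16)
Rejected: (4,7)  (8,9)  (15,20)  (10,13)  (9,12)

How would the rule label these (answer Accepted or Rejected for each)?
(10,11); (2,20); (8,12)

One predicate separates the groups cleanly: sum is even.
(10,11): 10+11 = 21 — doesn't qualify, so Rejected. (2,20): 2+20 = 22 — matches, so Accepted. (8,12): 8+12 = 20 — matches, so Accepted.

Rejected, Accepted, Accepted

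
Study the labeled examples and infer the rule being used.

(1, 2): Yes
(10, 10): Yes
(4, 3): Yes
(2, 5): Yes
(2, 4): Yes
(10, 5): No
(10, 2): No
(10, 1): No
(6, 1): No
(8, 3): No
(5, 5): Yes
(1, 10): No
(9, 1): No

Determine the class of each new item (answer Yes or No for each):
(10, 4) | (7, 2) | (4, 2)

The pattern is that an item is 'Yes' exactly when: |first − second| ≤ 3.
(10, 4) → |10−4| = 6 → No.
(7, 2) → |7−2| = 5 → No.
(4, 2) → |4−2| = 2 → Yes.

No, No, Yes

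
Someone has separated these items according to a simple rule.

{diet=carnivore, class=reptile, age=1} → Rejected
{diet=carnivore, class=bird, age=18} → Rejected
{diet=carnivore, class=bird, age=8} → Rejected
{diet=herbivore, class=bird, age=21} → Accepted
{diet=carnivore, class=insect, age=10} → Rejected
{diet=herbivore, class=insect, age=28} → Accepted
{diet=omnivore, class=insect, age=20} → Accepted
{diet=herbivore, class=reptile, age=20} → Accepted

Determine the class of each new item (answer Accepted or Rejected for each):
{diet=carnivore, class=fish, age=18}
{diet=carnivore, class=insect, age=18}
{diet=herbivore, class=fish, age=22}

One predicate separates the groups cleanly: age ≥ 20.
{diet=carnivore, class=fish, age=18}: age = 18, does not pass → Rejected. {diet=carnivore, class=insect, age=18}: age = 18, does not pass → Rejected. {diet=herbivore, class=fish, age=22}: age = 22, checks out → Accepted.

Rejected, Rejected, Accepted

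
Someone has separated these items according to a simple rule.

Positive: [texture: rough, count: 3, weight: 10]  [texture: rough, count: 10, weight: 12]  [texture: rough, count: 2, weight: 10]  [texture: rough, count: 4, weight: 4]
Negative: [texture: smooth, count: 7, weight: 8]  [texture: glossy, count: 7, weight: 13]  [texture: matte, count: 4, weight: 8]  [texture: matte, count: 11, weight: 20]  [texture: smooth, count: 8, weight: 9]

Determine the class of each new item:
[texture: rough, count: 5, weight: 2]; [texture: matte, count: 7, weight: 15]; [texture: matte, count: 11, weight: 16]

'Positive' ⟺ texture is rough.
[texture: rough, count: 5, weight: 2] → texture is rough → Positive. [texture: matte, count: 7, weight: 15] → texture is matte → Negative. [texture: matte, count: 11, weight: 16] → texture is matte → Negative.

Positive, Negative, Negative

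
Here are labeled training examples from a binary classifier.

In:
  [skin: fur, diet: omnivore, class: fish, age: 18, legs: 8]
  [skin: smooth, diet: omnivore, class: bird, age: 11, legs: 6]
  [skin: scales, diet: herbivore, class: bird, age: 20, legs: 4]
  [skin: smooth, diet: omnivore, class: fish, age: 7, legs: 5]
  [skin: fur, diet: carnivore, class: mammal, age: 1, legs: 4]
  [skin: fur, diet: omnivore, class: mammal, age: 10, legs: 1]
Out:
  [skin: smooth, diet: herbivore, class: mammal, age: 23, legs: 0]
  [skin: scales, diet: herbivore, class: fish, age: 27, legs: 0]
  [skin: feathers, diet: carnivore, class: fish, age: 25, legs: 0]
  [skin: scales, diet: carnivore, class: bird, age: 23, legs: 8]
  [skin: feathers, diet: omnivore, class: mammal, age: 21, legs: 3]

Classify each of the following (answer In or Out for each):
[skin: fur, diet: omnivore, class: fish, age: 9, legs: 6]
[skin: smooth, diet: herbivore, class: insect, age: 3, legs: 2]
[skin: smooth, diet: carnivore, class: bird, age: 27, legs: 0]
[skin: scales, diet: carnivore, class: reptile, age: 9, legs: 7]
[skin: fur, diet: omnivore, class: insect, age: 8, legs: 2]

In, In, Out, In, In

All 'In' examples share one property — age ≤ 20 — and every 'Out' example lacks it.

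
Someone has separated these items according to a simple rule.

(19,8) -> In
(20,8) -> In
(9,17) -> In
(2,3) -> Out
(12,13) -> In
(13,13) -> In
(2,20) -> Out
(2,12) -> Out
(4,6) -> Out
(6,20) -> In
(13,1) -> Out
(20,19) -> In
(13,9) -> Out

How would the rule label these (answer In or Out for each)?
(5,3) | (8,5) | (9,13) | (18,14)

One predicate separates the groups cleanly: sum ≥ 25.
(5,3) — 5+3 = 8, hence Out. (8,5) — 8+5 = 13, hence Out. (9,13) — 9+13 = 22, hence Out. (18,14) — 18+14 = 32, hence In.

Out, Out, Out, In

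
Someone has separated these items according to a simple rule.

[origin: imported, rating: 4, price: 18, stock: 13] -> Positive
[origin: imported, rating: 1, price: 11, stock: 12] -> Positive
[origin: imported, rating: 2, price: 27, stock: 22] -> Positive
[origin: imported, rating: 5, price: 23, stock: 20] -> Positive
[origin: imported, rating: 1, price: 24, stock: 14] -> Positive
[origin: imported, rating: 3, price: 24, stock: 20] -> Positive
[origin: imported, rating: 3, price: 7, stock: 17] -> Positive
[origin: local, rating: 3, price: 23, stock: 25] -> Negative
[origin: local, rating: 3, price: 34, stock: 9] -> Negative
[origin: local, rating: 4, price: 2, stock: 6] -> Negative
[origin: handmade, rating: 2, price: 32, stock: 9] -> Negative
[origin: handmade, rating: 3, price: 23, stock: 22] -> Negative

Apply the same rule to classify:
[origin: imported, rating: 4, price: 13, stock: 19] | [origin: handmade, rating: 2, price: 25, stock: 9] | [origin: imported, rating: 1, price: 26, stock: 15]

The common property of the 'Positive' items is: origin is imported. No 'Negative' item has it.

Positive, Negative, Positive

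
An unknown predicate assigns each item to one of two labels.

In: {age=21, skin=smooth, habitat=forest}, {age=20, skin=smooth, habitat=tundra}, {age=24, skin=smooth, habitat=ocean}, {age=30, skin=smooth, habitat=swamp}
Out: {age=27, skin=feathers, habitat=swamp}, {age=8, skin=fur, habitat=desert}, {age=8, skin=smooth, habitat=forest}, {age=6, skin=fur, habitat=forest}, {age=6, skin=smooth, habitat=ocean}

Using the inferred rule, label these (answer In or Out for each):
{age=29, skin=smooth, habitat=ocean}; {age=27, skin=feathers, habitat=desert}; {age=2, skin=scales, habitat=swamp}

The classifier is using: skin is smooth AND age ≥ 20.
In: {age=29, skin=smooth, habitat=ocean}, since skin is smooth, age = 29. Out: {age=27, skin=feathers, habitat=desert}, since skin is feathers, age = 27. Out: {age=2, skin=scales, habitat=swamp}, since skin is scales, age = 2.

In, Out, Out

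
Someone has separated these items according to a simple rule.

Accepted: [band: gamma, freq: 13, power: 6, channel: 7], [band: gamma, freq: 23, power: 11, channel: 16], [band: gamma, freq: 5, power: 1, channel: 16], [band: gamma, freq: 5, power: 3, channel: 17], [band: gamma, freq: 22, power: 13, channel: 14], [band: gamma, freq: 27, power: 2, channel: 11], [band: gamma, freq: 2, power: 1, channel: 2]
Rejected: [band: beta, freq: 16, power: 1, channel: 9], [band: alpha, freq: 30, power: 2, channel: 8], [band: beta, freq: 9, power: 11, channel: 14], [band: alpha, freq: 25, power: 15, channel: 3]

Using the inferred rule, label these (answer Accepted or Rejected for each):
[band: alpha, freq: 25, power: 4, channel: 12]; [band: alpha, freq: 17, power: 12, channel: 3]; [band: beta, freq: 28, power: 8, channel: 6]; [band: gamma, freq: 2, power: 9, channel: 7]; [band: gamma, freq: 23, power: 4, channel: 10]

The classifier is using: band is gamma.
[band: alpha, freq: 25, power: 4, channel: 12]: Rejected (band is alpha).
[band: alpha, freq: 17, power: 12, channel: 3]: Rejected (band is alpha).
[band: beta, freq: 28, power: 8, channel: 6]: Rejected (band is beta).
[band: gamma, freq: 2, power: 9, channel: 7]: Accepted (band is gamma).
[band: gamma, freq: 23, power: 4, channel: 10]: Accepted (band is gamma).

Rejected, Rejected, Rejected, Accepted, Accepted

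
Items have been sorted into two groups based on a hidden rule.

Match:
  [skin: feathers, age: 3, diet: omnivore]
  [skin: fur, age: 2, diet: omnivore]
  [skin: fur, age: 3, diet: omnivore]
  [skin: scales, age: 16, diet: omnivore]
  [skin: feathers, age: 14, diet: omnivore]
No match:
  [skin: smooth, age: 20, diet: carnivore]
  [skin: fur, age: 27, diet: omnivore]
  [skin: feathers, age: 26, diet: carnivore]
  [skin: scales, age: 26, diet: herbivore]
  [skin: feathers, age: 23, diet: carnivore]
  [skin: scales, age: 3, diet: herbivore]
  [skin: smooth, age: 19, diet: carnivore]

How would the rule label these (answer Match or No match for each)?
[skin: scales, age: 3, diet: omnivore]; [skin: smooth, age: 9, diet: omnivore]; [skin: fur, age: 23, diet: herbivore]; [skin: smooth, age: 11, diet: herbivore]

Rule: diet is omnivore AND age ≤ 16. This holds for each 'Match' example and fails for each 'No match' one.
[skin: scales, age: 3, diet: omnivore]: diet is omnivore, age = 3, satisfies this → Match. [skin: smooth, age: 9, diet: omnivore]: diet is omnivore, age = 9, satisfies this → Match. [skin: fur, age: 23, diet: herbivore]: diet is herbivore, age = 23, fails the rule → No match. [skin: smooth, age: 11, diet: herbivore]: diet is herbivore, age = 11, fails the rule → No match.

Match, Match, No match, No match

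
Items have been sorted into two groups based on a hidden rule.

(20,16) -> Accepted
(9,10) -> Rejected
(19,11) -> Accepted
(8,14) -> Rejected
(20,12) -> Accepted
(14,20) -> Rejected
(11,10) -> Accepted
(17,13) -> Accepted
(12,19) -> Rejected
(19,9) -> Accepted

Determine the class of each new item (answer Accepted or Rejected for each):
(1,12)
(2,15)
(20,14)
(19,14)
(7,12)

The classifier is using: first > second.

Rejected, Rejected, Accepted, Accepted, Rejected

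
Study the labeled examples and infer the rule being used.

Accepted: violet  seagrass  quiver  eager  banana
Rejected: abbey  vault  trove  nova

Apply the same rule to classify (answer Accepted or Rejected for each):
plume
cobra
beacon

Rejected, Rejected, Accepted

Rule: has ≥ 3 vowels. This holds for each 'Accepted' example and fails for each 'Rejected' one.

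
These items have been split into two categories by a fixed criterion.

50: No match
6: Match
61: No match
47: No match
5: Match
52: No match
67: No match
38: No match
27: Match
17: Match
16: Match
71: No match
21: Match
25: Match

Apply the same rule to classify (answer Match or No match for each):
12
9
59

Match, Match, No match

The distinguishing property — at most 27 — holds for all the 'Match' cases and none of the 'No match' cases.
12: 12 ≤ 27, satisfies this → Match. 9: 9 ≤ 27, satisfies this → Match. 59: 59 > 27, fails the rule → No match.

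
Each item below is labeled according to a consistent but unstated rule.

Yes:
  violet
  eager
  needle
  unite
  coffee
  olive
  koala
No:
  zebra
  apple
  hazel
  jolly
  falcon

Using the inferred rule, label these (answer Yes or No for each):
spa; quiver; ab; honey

'Yes' ⟺ has ≥ 3 vowels.
spa — 1 vowel, hence No. quiver — 3 vowels, hence Yes. ab — 1 vowel, hence No. honey — 2 vowels, hence No.

No, Yes, No, No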